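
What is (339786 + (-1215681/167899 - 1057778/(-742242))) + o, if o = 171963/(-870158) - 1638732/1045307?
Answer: 19257566524994696442494050261/56676838300391170650174 ≈ 3.3978e+5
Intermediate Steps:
o = -1605709887297/909582248506 (o = 171963*(-1/870158) - 1638732*1/1045307 = -171963/870158 - 1638732/1045307 = -1605709887297/909582248506 ≈ -1.7653)
(339786 + (-1215681/167899 - 1057778/(-742242))) + o = (339786 + (-1215681/167899 - 1057778/(-742242))) - 1605709887297/909582248506 = (339786 + (-1215681*1/167899 - 1057778*(-1/742242))) - 1605709887297/909582248506 = (339786 + (-1215681/167899 + 528889/371121)) - 1605709887297/909582248506 = (339786 - 362364814190/62310844779) - 1605709887297/909582248506 = 21171990339263104/62310844779 - 1605709887297/909582248506 = 19257566524994696442494050261/56676838300391170650174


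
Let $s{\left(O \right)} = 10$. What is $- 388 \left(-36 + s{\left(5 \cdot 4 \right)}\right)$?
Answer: $10088$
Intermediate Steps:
$- 388 \left(-36 + s{\left(5 \cdot 4 \right)}\right) = - 388 \left(-36 + 10\right) = \left(-388\right) \left(-26\right) = 10088$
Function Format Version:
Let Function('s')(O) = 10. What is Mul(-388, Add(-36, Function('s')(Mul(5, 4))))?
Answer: 10088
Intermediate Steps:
Mul(-388, Add(-36, Function('s')(Mul(5, 4)))) = Mul(-388, Add(-36, 10)) = Mul(-388, -26) = 10088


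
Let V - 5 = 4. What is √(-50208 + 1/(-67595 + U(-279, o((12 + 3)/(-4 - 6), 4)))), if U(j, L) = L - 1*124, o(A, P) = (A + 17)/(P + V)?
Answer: I*√155641496337737590/1760663 ≈ 224.07*I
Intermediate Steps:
V = 9 (V = 5 + 4 = 9)
o(A, P) = (17 + A)/(9 + P) (o(A, P) = (A + 17)/(P + 9) = (17 + A)/(9 + P))
U(j, L) = -124 + L (U(j, L) = L - 124 = -124 + L)
√(-50208 + 1/(-67595 + U(-279, o((12 + 3)/(-4 - 6), 4)))) = √(-50208 + 1/(-67595 + (-124 + (17 + (12 + 3)/(-4 - 6))/(9 + 4)))) = √(-50208 + 1/(-67595 + (-124 + (17 + 15/(-10))/13))) = √(-50208 + 1/(-67595 + (-124 + (17 + 15*(-⅒))/13))) = √(-50208 + 1/(-67595 + (-124 + (17 - 3/2)/13))) = √(-50208 + 1/(-67595 + (-124 + (1/13)*(31/2)))) = √(-50208 + 1/(-67595 + (-124 + 31/26))) = √(-50208 + 1/(-67595 - 3193/26)) = √(-50208 + 1/(-1760663/26)) = √(-50208 - 26/1760663) = √(-88399367930/1760663) = I*√155641496337737590/1760663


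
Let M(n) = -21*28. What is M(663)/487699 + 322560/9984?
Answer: 204825936/6340087 ≈ 32.306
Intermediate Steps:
M(n) = -588
M(663)/487699 + 322560/9984 = -588/487699 + 322560/9984 = -588*1/487699 + 322560*(1/9984) = -588/487699 + 420/13 = 204825936/6340087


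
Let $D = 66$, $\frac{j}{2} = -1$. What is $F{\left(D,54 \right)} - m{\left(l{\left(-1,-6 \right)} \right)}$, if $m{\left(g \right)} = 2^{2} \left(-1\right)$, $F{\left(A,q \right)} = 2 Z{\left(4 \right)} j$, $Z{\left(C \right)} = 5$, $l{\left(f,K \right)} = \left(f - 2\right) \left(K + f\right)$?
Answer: $-16$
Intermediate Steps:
$j = -2$ ($j = 2 \left(-1\right) = -2$)
$l{\left(f,K \right)} = \left(-2 + f\right) \left(K + f\right)$
$F{\left(A,q \right)} = -20$ ($F{\left(A,q \right)} = 2 \cdot 5 \left(-2\right) = 10 \left(-2\right) = -20$)
$m{\left(g \right)} = -4$ ($m{\left(g \right)} = 4 \left(-1\right) = -4$)
$F{\left(D,54 \right)} - m{\left(l{\left(-1,-6 \right)} \right)} = -20 - -4 = -20 + 4 = -16$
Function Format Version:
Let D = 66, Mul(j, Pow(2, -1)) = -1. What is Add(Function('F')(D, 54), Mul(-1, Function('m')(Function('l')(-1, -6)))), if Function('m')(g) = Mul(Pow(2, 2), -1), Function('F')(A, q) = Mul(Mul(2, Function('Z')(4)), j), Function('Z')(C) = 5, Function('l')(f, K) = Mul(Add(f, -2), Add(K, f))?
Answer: -16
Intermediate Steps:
j = -2 (j = Mul(2, -1) = -2)
Function('l')(f, K) = Mul(Add(-2, f), Add(K, f))
Function('F')(A, q) = -20 (Function('F')(A, q) = Mul(Mul(2, 5), -2) = Mul(10, -2) = -20)
Function('m')(g) = -4 (Function('m')(g) = Mul(4, -1) = -4)
Add(Function('F')(D, 54), Mul(-1, Function('m')(Function('l')(-1, -6)))) = Add(-20, Mul(-1, -4)) = Add(-20, 4) = -16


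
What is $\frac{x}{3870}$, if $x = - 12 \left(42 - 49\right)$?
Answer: $\frac{14}{645} \approx 0.021705$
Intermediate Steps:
$x = 84$ ($x = \left(-12\right) \left(-7\right) = 84$)
$\frac{x}{3870} = \frac{84}{3870} = 84 \cdot \frac{1}{3870} = \frac{14}{645}$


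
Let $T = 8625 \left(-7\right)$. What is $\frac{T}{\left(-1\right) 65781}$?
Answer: $\frac{20125}{21927} \approx 0.91782$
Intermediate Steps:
$T = -60375$
$\frac{T}{\left(-1\right) 65781} = - \frac{60375}{\left(-1\right) 65781} = - \frac{60375}{-65781} = \left(-60375\right) \left(- \frac{1}{65781}\right) = \frac{20125}{21927}$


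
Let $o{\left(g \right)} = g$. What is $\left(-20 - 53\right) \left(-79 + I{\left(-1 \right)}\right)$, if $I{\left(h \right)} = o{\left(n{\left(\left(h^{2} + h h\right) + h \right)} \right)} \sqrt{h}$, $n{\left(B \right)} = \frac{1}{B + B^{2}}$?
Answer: $5767 - \frac{73 i}{2} \approx 5767.0 - 36.5 i$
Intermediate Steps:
$I{\left(h \right)} = \frac{\sqrt{h}}{\left(h + 2 h^{2}\right) \left(1 + h + 2 h^{2}\right)}$ ($I{\left(h \right)} = \frac{1}{\left(\left(h^{2} + h h\right) + h\right) \left(1 + \left(\left(h^{2} + h h\right) + h\right)\right)} \sqrt{h} = \frac{1}{\left(\left(h^{2} + h^{2}\right) + h\right) \left(1 + \left(\left(h^{2} + h^{2}\right) + h\right)\right)} \sqrt{h} = \frac{1}{\left(2 h^{2} + h\right) \left(1 + \left(2 h^{2} + h\right)\right)} \sqrt{h} = \frac{1}{\left(h + 2 h^{2}\right) \left(1 + \left(h + 2 h^{2}\right)\right)} \sqrt{h} = \frac{1}{\left(h + 2 h^{2}\right) \left(1 + h + 2 h^{2}\right)} \sqrt{h} = \frac{\sqrt{h}}{\left(h + 2 h^{2}\right) \left(1 + h + 2 h^{2}\right)}$)
$\left(-20 - 53\right) \left(-79 + I{\left(-1 \right)}\right) = \left(-20 - 53\right) \left(-79 + \frac{1}{i \left(1 + 2 \left(-1\right)\right) \left(1 - \left(1 + 2 \left(-1\right)\right)\right)}\right) = - 73 \left(-79 + \frac{\left(-1\right) i}{\left(1 - 2\right) \left(1 - \left(1 - 2\right)\right)}\right) = - 73 \left(-79 + \frac{\left(-1\right) i}{\left(-1\right) \left(1 - -1\right)}\right) = - 73 \left(-79 + - i \left(-1\right) \frac{1}{1 + 1}\right) = - 73 \left(-79 + - i \left(-1\right) \frac{1}{2}\right) = - 73 \left(-79 + \frac{i}{2}\right) = 5767 - \frac{73 i}{2}$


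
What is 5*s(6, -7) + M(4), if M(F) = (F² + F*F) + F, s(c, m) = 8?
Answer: 76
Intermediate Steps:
M(F) = F + 2*F² (M(F) = (F² + F²) + F = 2*F² + F = F + 2*F²)
5*s(6, -7) + M(4) = 5*8 + 4*(1 + 2*4) = 40 + 4*(1 + 8) = 40 + 4*9 = 40 + 36 = 76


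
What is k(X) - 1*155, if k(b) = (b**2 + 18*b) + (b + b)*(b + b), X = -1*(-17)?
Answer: 1596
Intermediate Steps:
X = 17
k(b) = 5*b**2 + 18*b (k(b) = (b**2 + 18*b) + (2*b)*(2*b) = (b**2 + 18*b) + 4*b**2 = 5*b**2 + 18*b)
k(X) - 1*155 = 17*(18 + 5*17) - 1*155 = 17*(18 + 85) - 155 = 17*103 - 155 = 1751 - 155 = 1596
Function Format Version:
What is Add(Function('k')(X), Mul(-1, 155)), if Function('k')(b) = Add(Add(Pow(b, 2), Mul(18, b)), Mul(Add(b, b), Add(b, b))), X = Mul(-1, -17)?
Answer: 1596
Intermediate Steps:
X = 17
Function('k')(b) = Add(Mul(5, Pow(b, 2)), Mul(18, b)) (Function('k')(b) = Add(Add(Pow(b, 2), Mul(18, b)), Mul(Mul(2, b), Mul(2, b))) = Add(Add(Pow(b, 2), Mul(18, b)), Mul(4, Pow(b, 2))) = Add(Mul(5, Pow(b, 2)), Mul(18, b)))
Add(Function('k')(X), Mul(-1, 155)) = Add(Mul(17, Add(18, Mul(5, 17))), Mul(-1, 155)) = Add(Mul(17, Add(18, 85)), -155) = Add(Mul(17, 103), -155) = Add(1751, -155) = 1596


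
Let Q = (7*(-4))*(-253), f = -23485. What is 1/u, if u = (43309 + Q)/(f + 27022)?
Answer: 3537/50393 ≈ 0.070188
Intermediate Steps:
Q = 7084 (Q = -28*(-253) = 7084)
u = 50393/3537 (u = (43309 + 7084)/(-23485 + 27022) = 50393/3537 ≈ 14.247)
1/u = 1/(50393/3537) = 3537/50393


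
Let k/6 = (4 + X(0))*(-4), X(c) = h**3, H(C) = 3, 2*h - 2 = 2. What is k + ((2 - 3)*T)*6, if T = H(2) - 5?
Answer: -276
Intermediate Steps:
h = 2 (h = 1 + (1/2)*2 = 1 + 1 = 2)
T = -2 (T = 3 - 5 = -2)
X(c) = 8 (X(c) = 2**3 = 8)
k = -288 (k = 6*((4 + 8)*(-4)) = 6*(12*(-4)) = 6*(-48) = -288)
k + ((2 - 3)*T)*6 = -288 + ((2 - 3)*(-2))*6 = -288 - 1*(-2)*6 = -288 + 2*6 = -288 + 12 = -276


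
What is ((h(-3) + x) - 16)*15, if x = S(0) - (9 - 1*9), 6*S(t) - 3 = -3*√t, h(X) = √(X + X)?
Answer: -465/2 + 15*I*√6 ≈ -232.5 + 36.742*I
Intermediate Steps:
h(X) = √2*√X (h(X) = √(2*X) = √2*√X)
S(t) = ½ - √t/2 (S(t) = ½ + (-3*√t)/6 = ½ - √t/2)
x = ½ (x = (½ - √0/2) - (9 - 1*9) = (½ - ½*0) - (9 - 9) = (½ + 0) - 1*0 = ½ + 0 = ½ ≈ 0.50000)
((h(-3) + x) - 16)*15 = ((√2*√(-3) + ½) - 16)*15 = ((√2*(I*√3) + ½) - 16)*15 = ((I*√6 + ½) - 16)*15 = ((½ + I*√6) - 16)*15 = (-31/2 + I*√6)*15 = -465/2 + 15*I*√6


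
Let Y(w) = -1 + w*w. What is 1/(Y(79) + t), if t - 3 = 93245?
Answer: 1/99488 ≈ 1.0051e-5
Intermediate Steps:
t = 93248 (t = 3 + 93245 = 93248)
Y(w) = -1 + w²
1/(Y(79) + t) = 1/((-1 + 79²) + 93248) = 1/((-1 + 6241) + 93248) = 1/(6240 + 93248) = 1/99488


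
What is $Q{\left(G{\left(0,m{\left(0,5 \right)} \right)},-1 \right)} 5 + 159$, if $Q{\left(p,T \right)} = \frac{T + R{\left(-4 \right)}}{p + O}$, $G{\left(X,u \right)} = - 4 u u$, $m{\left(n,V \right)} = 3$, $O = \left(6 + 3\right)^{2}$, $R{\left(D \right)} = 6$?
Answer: $\frac{1436}{9} \approx 159.56$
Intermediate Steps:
$O = 81$ ($O = 9^{2} = 81$)
$G{\left(X,u \right)} = - 4 u^{2}$
$Q{\left(p,T \right)} = \frac{6 + T}{81 + p}$ ($Q{\left(p,T \right)} = \frac{T + 6}{p + 81} = \frac{6 + T}{81 + p}$)
$Q{\left(G{\left(0,m{\left(0,5 \right)} \right)},-1 \right)} 5 + 159 = \frac{6 - 1}{81 - 4 \cdot 3^{2}} \cdot 5 + 159 = \frac{1}{81 - 36} \cdot 5 \cdot 5 + 159 = \frac{1}{45} \cdot 5 \cdot 5 + 159 = \frac{1}{9} \cdot 5 + 159 = \frac{5}{9} + 159 = \frac{1436}{9}$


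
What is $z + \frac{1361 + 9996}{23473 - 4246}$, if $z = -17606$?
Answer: $- \frac{338499205}{19227} \approx -17605.0$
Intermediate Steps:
$z + \frac{1361 + 9996}{23473 - 4246} = -17606 + \frac{1361 + 9996}{23473 - 4246} = -17606 + \frac{11357}{19227} = - \frac{338499205}{19227}$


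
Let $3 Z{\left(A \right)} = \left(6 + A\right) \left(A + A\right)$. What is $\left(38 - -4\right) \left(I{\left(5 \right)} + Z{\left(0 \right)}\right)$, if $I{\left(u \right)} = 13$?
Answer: $546$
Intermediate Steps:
$Z{\left(A \right)} = \frac{2 A \left(6 + A\right)}{3}$ ($Z{\left(A \right)} = \frac{\left(6 + A\right) \left(A + A\right)}{3} = \frac{\left(6 + A\right) 2 A}{3} = \frac{2 A \left(6 + A\right)}{3}$)
$\left(38 - -4\right) \left(I{\left(5 \right)} + Z{\left(0 \right)}\right) = \left(38 - -4\right) \left(13 + \frac{2}{3} \cdot 0 \left(6 + 0\right)\right) = \left(38 + 4\right) \left(13 + \frac{2}{3} \cdot 0 \cdot 6\right) = 42 \left(13 + 0\right) = 42 \cdot 13 = 546$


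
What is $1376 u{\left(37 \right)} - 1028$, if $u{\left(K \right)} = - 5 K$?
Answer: $-255588$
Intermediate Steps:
$1376 u{\left(37 \right)} - 1028 = 1376 \left(\left(-5\right) 37\right) - 1028 = 1376 \left(-185\right) - 1028 = -254560 - 1028 = -255588$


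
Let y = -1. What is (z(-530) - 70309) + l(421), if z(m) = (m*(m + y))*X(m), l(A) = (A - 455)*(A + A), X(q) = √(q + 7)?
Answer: -98937 + 281430*I*√523 ≈ -98937.0 + 6.4361e+6*I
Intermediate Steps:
X(q) = √(7 + q)
l(A) = 2*A*(-455 + A) (l(A) = (-455 + A)*(2*A) = 2*A*(-455 + A))
z(m) = m*√(7 + m)*(-1 + m) (z(m) = (m*(m - 1))*√(7 + m) = (m*(-1 + m))*√(7 + m) = m*√(7 + m)*(-1 + m))
(z(-530) - 70309) + l(421) = (-530*√(7 - 530)*(-1 - 530) - 70309) + 2*421*(-455 + 421) = (-530*√(-523)*(-531) - 70309) + 2*421*(-34) = (-530*I*√523*(-531) - 70309) - 28628 = (281430*I*√523 - 70309) - 28628 = (-70309 + 281430*I*√523) - 28628 = -98937 + 281430*I*√523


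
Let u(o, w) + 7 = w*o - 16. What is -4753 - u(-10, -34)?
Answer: -5070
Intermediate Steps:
u(o, w) = -23 + o*w (u(o, w) = -7 + (w*o - 16) = -7 + (o*w - 16) = -7 + (-16 + o*w) = -23 + o*w)
-4753 - u(-10, -34) = -4753 - (-23 - 10*(-34)) = -4753 - (-23 + 340) = -4753 - 1*317 = -4753 - 317 = -5070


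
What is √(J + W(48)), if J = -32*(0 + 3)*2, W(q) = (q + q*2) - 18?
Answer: I*√66 ≈ 8.124*I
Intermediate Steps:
W(q) = -18 + 3*q (W(q) = (q + 2*q) - 18 = 3*q - 18 = -18 + 3*q)
J = -192 (J = -96*2 = -32*6 = -192)
√(J + W(48)) = √(-192 + (-18 + 3*48)) = √(-192 + (-18 + 144)) = √(-192 + 126) = √(-66) = I*√66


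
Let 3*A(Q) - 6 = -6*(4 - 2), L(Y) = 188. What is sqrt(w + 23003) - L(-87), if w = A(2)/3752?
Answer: -188 + sqrt(20239051063)/938 ≈ -36.333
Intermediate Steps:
A(Q) = -2 (A(Q) = 2 + (-6*(4 - 2))/3 = 2 + (-6*2)/3 = 2 + (1/3)*(-12) = 2 - 4 = -2)
w = -1/1876 (w = -2/3752 = -2*1/3752 = -1/1876 ≈ -0.00053305)
sqrt(w + 23003) - L(-87) = sqrt(-1/1876 + 23003) - 1*188 = sqrt(43153627/1876) - 188 = sqrt(20239051063)/938 - 188 = -188 + sqrt(20239051063)/938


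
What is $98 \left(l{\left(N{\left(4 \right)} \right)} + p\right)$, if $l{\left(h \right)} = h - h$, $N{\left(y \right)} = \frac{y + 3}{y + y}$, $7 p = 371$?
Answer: $5194$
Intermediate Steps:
$p = 53$ ($p = \frac{1}{7} \cdot 371 = 53$)
$N{\left(y \right)} = \frac{3 + y}{2 y}$
$l{\left(h \right)} = 0$
$98 \left(l{\left(N{\left(4 \right)} \right)} + p\right) = 98 \left(0 + 53\right) = 98 \cdot 53 = 5194$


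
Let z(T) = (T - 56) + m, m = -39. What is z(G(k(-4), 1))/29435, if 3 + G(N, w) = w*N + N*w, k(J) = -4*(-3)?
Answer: -74/29435 ≈ -0.0025140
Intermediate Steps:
k(J) = 12
G(N, w) = -3 + 2*N*w (G(N, w) = -3 + (w*N + N*w) = -3 + (N*w + N*w) = -3 + 2*N*w)
z(T) = -95 + T (z(T) = (T - 56) - 39 = (-56 + T) - 39 = -95 + T)
z(G(k(-4), 1))/29435 = (-95 + (-3 + 2*12*1))/29435 = (-95 + (-3 + 24))*(1/29435) = (-95 + 21)*(1/29435) = -74*1/29435 = -74/29435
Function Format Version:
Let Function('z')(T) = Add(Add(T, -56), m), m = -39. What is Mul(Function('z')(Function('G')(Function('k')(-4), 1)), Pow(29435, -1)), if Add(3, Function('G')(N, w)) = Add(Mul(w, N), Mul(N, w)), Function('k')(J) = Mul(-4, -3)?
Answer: Rational(-74, 29435) ≈ -0.0025140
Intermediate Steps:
Function('k')(J) = 12
Function('G')(N, w) = Add(-3, Mul(2, N, w)) (Function('G')(N, w) = Add(-3, Add(Mul(w, N), Mul(N, w))) = Add(-3, Add(Mul(N, w), Mul(N, w))) = Add(-3, Mul(2, N, w)))
Function('z')(T) = Add(-95, T) (Function('z')(T) = Add(Add(T, -56), -39) = Add(Add(-56, T), -39) = Add(-95, T))
Mul(Function('z')(Function('G')(Function('k')(-4), 1)), Pow(29435, -1)) = Mul(Add(-95, Add(-3, Mul(2, 12, 1))), Pow(29435, -1)) = Mul(Add(-95, Add(-3, 24)), Rational(1, 29435)) = Mul(Add(-95, 21), Rational(1, 29435)) = Mul(-74, Rational(1, 29435)) = Rational(-74, 29435)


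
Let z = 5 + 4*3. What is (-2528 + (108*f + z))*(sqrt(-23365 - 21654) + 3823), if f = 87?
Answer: 26321355 + 6885*I*sqrt(45019) ≈ 2.6321e+7 + 1.4608e+6*I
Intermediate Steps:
z = 17 (z = 5 + 12 = 17)
(-2528 + (108*f + z))*(sqrt(-23365 - 21654) + 3823) = (-2528 + (108*87 + 17))*(sqrt(-23365 - 21654) + 3823) = (-2528 + (9396 + 17))*(sqrt(-45019) + 3823) = (-2528 + 9413)*(I*sqrt(45019) + 3823) = 6885*(3823 + I*sqrt(45019)) = 26321355 + 6885*I*sqrt(45019)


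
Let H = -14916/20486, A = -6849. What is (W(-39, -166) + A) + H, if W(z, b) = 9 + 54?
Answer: -69516456/10243 ≈ -6786.7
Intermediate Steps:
H = -7458/10243 (H = -14916*1/20486 = -7458/10243 ≈ -0.72811)
W(z, b) = 63
(W(-39, -166) + A) + H = (63 - 6849) - 7458/10243 = -6786 - 7458/10243 = -69516456/10243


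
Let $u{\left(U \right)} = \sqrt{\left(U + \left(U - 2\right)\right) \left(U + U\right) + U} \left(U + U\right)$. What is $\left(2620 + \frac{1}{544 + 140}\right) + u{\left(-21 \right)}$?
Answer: $\frac{1792081}{684} - 126 \sqrt{203} \approx 824.78$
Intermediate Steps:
$u{\left(U \right)} = 2 U \sqrt{U + 2 U \left(-2 + 2 U\right)}$ ($u{\left(U \right)} = \sqrt{\left(U + \left(U - 2\right)\right) 2 U + U} 2 U = \sqrt{\left(U + \left(-2 + U\right)\right) 2 U + U} 2 U = \sqrt{\left(-2 + 2 U\right) 2 U + U} 2 U = \sqrt{2 U \left(-2 + 2 U\right) + U} 2 U = \sqrt{U + 2 U \left(-2 + 2 U\right)} 2 U = 2 U \sqrt{U + 2 U \left(-2 + 2 U\right)}$)
$\left(2620 + \frac{1}{544 + 140}\right) + u{\left(-21 \right)} = \left(2620 + \frac{1}{544 + 140}\right) + 2 \left(-21\right) \sqrt{- 21 \left(-3 + 4 \left(-21\right)\right)} = \left(2620 + \frac{1}{684}\right) + 2 \left(-21\right) \sqrt{- 21 \left(-3 - 84\right)} = \left(2620 + \frac{1}{684}\right) + 2 \left(-21\right) \sqrt{\left(-21\right) \left(-87\right)} = \frac{1792081}{684} + 2 \left(-21\right) \sqrt{1827} = \frac{1792081}{684} + 2 \left(-21\right) 3 \sqrt{203} = \frac{1792081}{684} - 126 \sqrt{203}$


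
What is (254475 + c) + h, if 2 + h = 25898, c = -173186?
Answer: 107185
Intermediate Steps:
h = 25896 (h = -2 + 25898 = 25896)
(254475 + c) + h = (254475 - 173186) + 25896 = 81289 + 25896 = 107185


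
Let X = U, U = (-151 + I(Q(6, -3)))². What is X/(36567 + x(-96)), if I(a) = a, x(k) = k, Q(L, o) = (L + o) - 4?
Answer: 23104/36471 ≈ 0.63349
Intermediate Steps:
Q(L, o) = -4 + L + o
U = 23104 (U = (-151 + (-4 + 6 - 3))² = (-151 - 1)² = (-152)² = 23104)
X = 23104
X/(36567 + x(-96)) = 23104/(36567 - 96) = 23104/36471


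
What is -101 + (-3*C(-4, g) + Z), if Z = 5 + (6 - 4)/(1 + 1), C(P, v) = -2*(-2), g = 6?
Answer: -107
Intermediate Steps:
C(P, v) = 4
Z = 6 (Z = 5 + 2/2 = 5 + 2*(1/2) = 5 + 1 = 6)
-101 + (-3*C(-4, g) + Z) = -101 + (-3*4 + 6) = -101 + (-12 + 6) = -101 - 6 = -107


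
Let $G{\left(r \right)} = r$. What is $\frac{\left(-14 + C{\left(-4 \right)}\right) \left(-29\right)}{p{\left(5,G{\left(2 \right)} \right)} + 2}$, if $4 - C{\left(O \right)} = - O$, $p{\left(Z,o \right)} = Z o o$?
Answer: $\frac{203}{11} \approx 18.455$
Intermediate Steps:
$p{\left(Z,o \right)} = Z o^{2}$
$C{\left(O \right)} = 4 + O$ ($C{\left(O \right)} = 4 - - O = 4 + O$)
$\frac{\left(-14 + C{\left(-4 \right)}\right) \left(-29\right)}{p{\left(5,G{\left(2 \right)} \right)} + 2} = \frac{\left(-14 + \left(4 - 4\right)\right) \left(-29\right)}{5 \cdot 2^{2} + 2} = \frac{\left(-14 + 0\right) \left(-29\right)}{5 \cdot 4 + 2} = \frac{\left(-14\right) \left(-29\right)}{20 + 2} = \frac{406}{22} = 406 \cdot \frac{1}{22} = \frac{203}{11}$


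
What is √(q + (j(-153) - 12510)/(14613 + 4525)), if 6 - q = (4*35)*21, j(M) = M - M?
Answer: 3*I*√29857088541/9569 ≈ 54.172*I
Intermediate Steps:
j(M) = 0
q = -2934 (q = 6 - 4*35*21 = 6 - 140*21 = 6 - 1*2940 = 6 - 2940 = -2934)
√(q + (j(-153) - 12510)/(14613 + 4525)) = √(-2934 + (0 - 12510)/(14613 + 4525)) = √(-2934 - 12510/19138) = √(-2934 - 12510*1/19138) = √(-2934 - 6255/9569) = √(-28081701/9569) = 3*I*√29857088541/9569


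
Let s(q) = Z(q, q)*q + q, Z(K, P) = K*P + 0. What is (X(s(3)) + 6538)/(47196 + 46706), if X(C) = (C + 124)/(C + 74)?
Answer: 340053/4882904 ≈ 0.069642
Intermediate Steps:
Z(K, P) = K*P
s(q) = q + q**3 (s(q) = (q*q)*q + q = q**2*q + q = q**3 + q = q + q**3)
X(C) = (124 + C)/(74 + C)
(X(s(3)) + 6538)/(47196 + 46706) = ((124 + (3 + 3**3))/(74 + (3 + 3**3)) + 6538)/(47196 + 46706) = ((124 + (3 + 27))/(74 + (3 + 27)) + 6538)/93902 = ((124 + 30)/(74 + 30) + 6538)*(1/93902) = (154/104 + 6538)*(1/93902) = ((1/104)*154 + 6538)*(1/93902) = (77/52 + 6538)*(1/93902) = (340053/52)*(1/93902) = 340053/4882904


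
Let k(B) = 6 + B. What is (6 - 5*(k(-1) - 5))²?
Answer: 36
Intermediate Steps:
(6 - 5*(k(-1) - 5))² = (6 - 5*((6 - 1) - 5))² = (6 - 5*(5 - 5))² = (6 - 5*0)² = (6 + 0)² = 6² = 36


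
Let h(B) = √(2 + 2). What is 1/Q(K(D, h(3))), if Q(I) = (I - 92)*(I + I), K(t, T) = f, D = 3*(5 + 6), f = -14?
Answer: 1/2968 ≈ 0.00033693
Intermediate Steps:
D = 33 (D = 3*11 = 33)
h(B) = 2 (h(B) = √4 = 2)
K(t, T) = -14
Q(I) = 2*I*(-92 + I) (Q(I) = (-92 + I)*(2*I) = 2*I*(-92 + I))
1/Q(K(D, h(3))) = 1/(2*(-14)*(-92 - 14)) = 1/(2*(-14)*(-106)) = 1/2968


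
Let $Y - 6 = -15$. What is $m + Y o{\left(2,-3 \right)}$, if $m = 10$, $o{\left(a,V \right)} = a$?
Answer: $-8$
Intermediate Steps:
$Y = -9$ ($Y = 6 - 15 = -9$)
$m + Y o{\left(2,-3 \right)} = 10 - 18 = -8$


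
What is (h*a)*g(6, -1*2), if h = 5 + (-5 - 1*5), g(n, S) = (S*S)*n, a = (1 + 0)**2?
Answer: -120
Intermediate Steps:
a = 1 (a = 1**2 = 1)
g(n, S) = n*S**2 (g(n, S) = S**2*n = n*S**2)
h = -5 (h = 5 + (-5 - 5) = 5 - 10 = -5)
(h*a)*g(6, -1*2) = (-5*1)*(6*(-1*2)**2) = -30*(-2)**2 = -30*4 = -5*24 = -120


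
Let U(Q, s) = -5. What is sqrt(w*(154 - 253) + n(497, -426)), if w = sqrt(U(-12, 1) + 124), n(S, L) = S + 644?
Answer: sqrt(1141 - 99*sqrt(119)) ≈ 7.8127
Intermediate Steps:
n(S, L) = 644 + S
w = sqrt(119) (w = sqrt(-5 + 124) = sqrt(119) ≈ 10.909)
sqrt(w*(154 - 253) + n(497, -426)) = sqrt(sqrt(119)*(154 - 253) + (644 + 497)) = sqrt(sqrt(119)*(-99) + 1141) = sqrt(-99*sqrt(119) + 1141) = sqrt(1141 - 99*sqrt(119))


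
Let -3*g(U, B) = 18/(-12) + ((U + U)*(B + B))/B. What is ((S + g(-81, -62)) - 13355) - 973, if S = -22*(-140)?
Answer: -22279/2 ≈ -11140.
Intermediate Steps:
S = 3080
g(U, B) = 1/2 - 4*U/3 (g(U, B) = -(18/(-12) + ((U + U)*(B + B))/B)/3 = -(18*(-1/12) + ((2*U)*(2*B))/B)/3 = -(-3/2 + (4*B*U)/B)/3 = -(-3/2 + 4*U)/3 = 1/2 - 4*U/3)
((S + g(-81, -62)) - 13355) - 973 = ((3080 + (1/2 - 4/3*(-81))) - 13355) - 973 = ((3080 + (1/2 + 108)) - 13355) - 973 = ((3080 + 217/2) - 13355) - 973 = (6377/2 - 13355) - 973 = -20333/2 - 973 = -22279/2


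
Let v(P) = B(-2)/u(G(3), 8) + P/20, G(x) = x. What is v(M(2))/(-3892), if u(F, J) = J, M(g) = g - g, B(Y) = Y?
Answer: 1/15568 ≈ 6.4234e-5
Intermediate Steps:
M(g) = 0
v(P) = -¼ + P/20 (v(P) = -2/8 + P/20 = -2*⅛ + P*(1/20) = -¼ + P/20)
v(M(2))/(-3892) = (-¼ + (1/20)*0)/(-3892) = (-¼ + 0)*(-1/3892) = -¼*(-1/3892) = 1/15568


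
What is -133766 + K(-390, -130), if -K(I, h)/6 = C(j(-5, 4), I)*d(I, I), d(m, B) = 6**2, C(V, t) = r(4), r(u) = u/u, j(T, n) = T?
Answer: -133982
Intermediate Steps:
r(u) = 1
C(V, t) = 1
d(m, B) = 36
K(I, h) = -216 (K(I, h) = -6*36 = -216)
-133766 + K(-390, -130) = -133766 - 216 = -133982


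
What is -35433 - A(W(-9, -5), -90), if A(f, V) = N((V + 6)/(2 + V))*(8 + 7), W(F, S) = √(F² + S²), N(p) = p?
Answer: -779841/22 ≈ -35447.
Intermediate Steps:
A(f, V) = 15*(6 + V)/(2 + V) (A(f, V) = ((V + 6)/(2 + V))*(8 + 7) = ((6 + V)/(2 + V))*15 = 15*(6 + V)/(2 + V))
-35433 - A(W(-9, -5), -90) = -35433 - 15*(6 - 90)/(2 - 90) = -35433 - 15*(-84)/(-88) = -35433 - 15*(-1)*(-84)/88 = -35433 - 1*315/22 = -35433 - 315/22 = -779841/22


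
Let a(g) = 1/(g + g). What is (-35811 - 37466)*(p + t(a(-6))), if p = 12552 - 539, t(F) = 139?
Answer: -890462104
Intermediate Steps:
a(g) = 1/(2*g)
p = 12013
(-35811 - 37466)*(p + t(a(-6))) = (-35811 - 37466)*(12013 + 139) = -73277*12152 = -890462104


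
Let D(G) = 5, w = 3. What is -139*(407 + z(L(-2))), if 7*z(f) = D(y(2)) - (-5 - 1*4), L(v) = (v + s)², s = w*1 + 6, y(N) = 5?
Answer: -56851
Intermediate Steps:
s = 9 (s = 3*1 + 6 = 3 + 6 = 9)
L(v) = (9 + v)² (L(v) = (v + 9)² = (9 + v)²)
z(f) = 2 (z(f) = (5 - (-5 - 1*4))/7 = (5 - (-5 - 4))/7 = (5 - 1*(-9))/7 = (5 + 9)/7 = (⅐)*14 = 2)
-139*(407 + z(L(-2))) = -139*(407 + 2) = -139*409 = -56851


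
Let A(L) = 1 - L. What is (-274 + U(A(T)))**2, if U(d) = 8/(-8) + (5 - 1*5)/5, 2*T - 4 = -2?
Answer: 75625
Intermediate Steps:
T = 1 (T = 2 + (1/2)*(-2) = 2 - 1 = 1)
U(d) = -1 (U(d) = 8*(-1/8) + (5 - 5)*(1/5) = -1 + 0*(1/5) = -1 + 0 = -1)
(-274 + U(A(T)))**2 = (-274 - 1)**2 = (-275)**2 = 75625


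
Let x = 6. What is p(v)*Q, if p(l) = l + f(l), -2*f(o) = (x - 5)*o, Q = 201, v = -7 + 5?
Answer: -201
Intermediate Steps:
v = -2
f(o) = -o/2 (f(o) = -(6 - 5)*o/2 = -o/2)
p(l) = l/2 (p(l) = l - l/2 = l/2)
p(v)*Q = ((½)*(-2))*201 = -1*201 = -201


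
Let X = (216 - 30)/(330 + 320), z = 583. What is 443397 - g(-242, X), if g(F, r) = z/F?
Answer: 9754787/22 ≈ 4.4340e+5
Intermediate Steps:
X = 93/325 (X = 186/650 = 186*(1/650) = 93/325 ≈ 0.28615)
g(F, r) = 583/F
443397 - g(-242, X) = 443397 - 583/(-242) = 443397 - 583*(-1)/242 = 443397 - 1*(-53/22) = 443397 + 53/22 = 9754787/22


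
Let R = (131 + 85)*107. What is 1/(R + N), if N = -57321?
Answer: -1/34209 ≈ -2.9232e-5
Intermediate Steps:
R = 23112 (R = 216*107 = 23112)
1/(R + N) = 1/(23112 - 57321) = 1/(-34209) = -1/34209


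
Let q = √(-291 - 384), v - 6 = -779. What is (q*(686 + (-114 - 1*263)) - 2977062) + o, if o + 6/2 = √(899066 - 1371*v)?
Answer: -2977065 + √1958849 + 4635*I*√3 ≈ -2.9757e+6 + 8028.1*I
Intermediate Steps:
v = -773 (v = 6 - 779 = -773)
q = 15*I*√3 (q = √(-675) = 15*I*√3 ≈ 25.981*I)
o = -3 + √1958849 (o = -3 + √(899066 - 1371*(-773)) = -3 + √(899066 + 1059783) = -3 + √1958849 ≈ 1396.6)
(q*(686 + (-114 - 1*263)) - 2977062) + o = ((15*I*√3)*(686 + (-114 - 1*263)) - 2977062) + (-3 + √1958849) = ((15*I*√3)*(686 + (-114 - 263)) - 2977062) + (-3 + √1958849) = ((15*I*√3)*(686 - 377) - 2977062) + (-3 + √1958849) = ((15*I*√3)*309 - 2977062) + (-3 + √1958849) = (4635*I*√3 - 2977062) + (-3 + √1958849) = (-2977062 + 4635*I*√3) + (-3 + √1958849) = -2977065 + √1958849 + 4635*I*√3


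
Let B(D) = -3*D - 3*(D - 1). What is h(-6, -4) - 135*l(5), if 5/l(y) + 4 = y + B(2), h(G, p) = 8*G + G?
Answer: 243/8 ≈ 30.375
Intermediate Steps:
h(G, p) = 9*G
B(D) = 3 - 6*D (B(D) = -3*D - 3*(-1 + D) = -3*D + (3 - 3*D) = 3 - 6*D)
l(y) = 5/(-13 + y) (l(y) = 5/(-4 + (y + (3 - 6*2))) = 5/(-4 + (y + (3 - 12))) = 5/(-4 + (y - 9)) = 5/(-4 + (-9 + y)) = 5/(-13 + y))
h(-6, -4) - 135*l(5) = 9*(-6) - 675/(-13 + 5) = -54 - 675/(-8) = -54 - 675*(-1)/8 = -54 - 135*(-5/8) = -54 + 675/8 = 243/8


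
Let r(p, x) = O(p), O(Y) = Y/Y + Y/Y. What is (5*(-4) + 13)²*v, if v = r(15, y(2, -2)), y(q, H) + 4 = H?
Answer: 98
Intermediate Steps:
y(q, H) = -4 + H
O(Y) = 2 (O(Y) = 1 + 1 = 2)
r(p, x) = 2
v = 2
(5*(-4) + 13)²*v = (5*(-4) + 13)²*2 = (-20 + 13)²*2 = (-7)²*2 = 49*2 = 98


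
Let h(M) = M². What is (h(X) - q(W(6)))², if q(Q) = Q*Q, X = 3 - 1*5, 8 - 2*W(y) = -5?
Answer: 23409/16 ≈ 1463.1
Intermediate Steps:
W(y) = 13/2 (W(y) = 4 - ½*(-5) = 4 + 5/2 = 13/2)
X = -2 (X = 3 - 5 = -2)
q(Q) = Q²
(h(X) - q(W(6)))² = ((-2)² - (13/2)²)² = (4 - 1*169/4)² = (4 - 169/4)² = (-153/4)² = 23409/16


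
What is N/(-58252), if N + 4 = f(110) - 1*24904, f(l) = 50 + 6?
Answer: 6213/14563 ≈ 0.42663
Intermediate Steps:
f(l) = 56
N = -24852 (N = -4 + (56 - 1*24904) = -4 + (56 - 24904) = -4 - 24848 = -24852)
N/(-58252) = -24852/(-58252) = -24852*(-1/58252) = 6213/14563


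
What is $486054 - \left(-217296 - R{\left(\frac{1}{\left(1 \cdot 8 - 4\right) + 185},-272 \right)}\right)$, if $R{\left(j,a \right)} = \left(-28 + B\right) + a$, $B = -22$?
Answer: $703028$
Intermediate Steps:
$R{\left(j,a \right)} = -50 + a$ ($R{\left(j,a \right)} = \left(-28 - 22\right) + a = -50 + a$)
$486054 - \left(-217296 - R{\left(\frac{1}{\left(1 \cdot 8 - 4\right) + 185},-272 \right)}\right) = 486054 - -216974 = 486054 + \left(\left(-322 + 123939\right) + 93357\right) = 486054 + \left(123617 + 93357\right) = 486054 + 216974 = 703028$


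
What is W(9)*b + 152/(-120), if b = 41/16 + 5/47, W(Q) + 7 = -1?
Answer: -31891/1410 ≈ -22.618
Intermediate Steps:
W(Q) = -8 (W(Q) = -7 - 1 = -8)
b = 2007/752 (b = 41*(1/16) + 5*(1/47) = 41/16 + 5/47 = 2007/752 ≈ 2.6689)
W(9)*b + 152/(-120) = -8*2007/752 + 152/(-120) = -2007/94 + 152*(-1/120) = -2007/94 - 19/15 = -31891/1410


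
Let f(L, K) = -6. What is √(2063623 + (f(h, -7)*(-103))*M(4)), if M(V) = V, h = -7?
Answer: √2066095 ≈ 1437.4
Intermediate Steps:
√(2063623 + (f(h, -7)*(-103))*M(4)) = √(2063623 - 6*(-103)*4) = √(2063623 + 618*4) = √(2063623 + 2472) = √2066095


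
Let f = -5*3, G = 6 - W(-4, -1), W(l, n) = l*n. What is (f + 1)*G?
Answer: -28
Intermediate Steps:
G = 2 (G = 6 - (-4)*(-1) = 6 - 1*4 = 6 - 4 = 2)
f = -15
(f + 1)*G = (-15 + 1)*2 = -14*2 = -28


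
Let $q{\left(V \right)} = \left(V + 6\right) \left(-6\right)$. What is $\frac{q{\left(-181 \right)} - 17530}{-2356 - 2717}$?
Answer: $\frac{16480}{5073} \approx 3.2486$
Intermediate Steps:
$q{\left(V \right)} = -36 - 6 V$ ($q{\left(V \right)} = \left(6 + V\right) \left(-6\right) = -36 - 6 V$)
$\frac{q{\left(-181 \right)} - 17530}{-2356 - 2717} = \frac{\left(-36 - -1086\right) - 17530}{-2356 - 2717} = \frac{\left(-36 + 1086\right) - 17530}{-5073} = \left(1050 - 17530\right) \left(- \frac{1}{5073}\right) = \left(-16480\right) \left(- \frac{1}{5073}\right) = \frac{16480}{5073}$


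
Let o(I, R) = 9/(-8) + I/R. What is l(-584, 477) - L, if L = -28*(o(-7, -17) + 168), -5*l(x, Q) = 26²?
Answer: 773301/170 ≈ 4548.8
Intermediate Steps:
l(x, Q) = -676/5 (l(x, Q) = -⅕*26² = -⅕*676 = -676/5)
o(I, R) = -9/8 + I/R (o(I, R) = 9*(-⅛) + I/R = -9/8 + I/R)
L = -159257/34 (L = -28*((-9/8 - 7/(-17)) + 168) = -28*((-9/8 - 7*(-1/17)) + 168) = -28*((-9/8 + 7/17) + 168) = -28*(-97/136 + 168) = -28*22751/136 = -159257/34 ≈ -4684.0)
l(-584, 477) - L = -676/5 - 1*(-159257/34) = -676/5 + 159257/34 = 773301/170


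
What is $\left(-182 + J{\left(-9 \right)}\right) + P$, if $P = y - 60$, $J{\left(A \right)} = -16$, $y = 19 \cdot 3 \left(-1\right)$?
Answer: $-315$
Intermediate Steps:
$y = -57$ ($y = 19 \left(-3\right) = -57$)
$P = -117$ ($P = -57 - 60 = -117$)
$\left(-182 + J{\left(-9 \right)}\right) + P = \left(-182 - 16\right) - 117 = -198 - 117 = -315$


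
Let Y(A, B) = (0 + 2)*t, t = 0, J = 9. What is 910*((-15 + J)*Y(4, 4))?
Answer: 0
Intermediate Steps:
Y(A, B) = 0 (Y(A, B) = (0 + 2)*0 = 2*0 = 0)
910*((-15 + J)*Y(4, 4)) = 910*((-15 + 9)*0) = 910*(-6*0) = 910*0 = 0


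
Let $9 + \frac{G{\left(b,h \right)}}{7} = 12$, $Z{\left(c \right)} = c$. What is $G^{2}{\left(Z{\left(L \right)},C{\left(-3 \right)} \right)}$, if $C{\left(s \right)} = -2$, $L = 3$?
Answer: $441$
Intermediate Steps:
$G{\left(b,h \right)} = 21$ ($G{\left(b,h \right)} = -63 + 7 \cdot 12 = -63 + 84 = 21$)
$G^{2}{\left(Z{\left(L \right)},C{\left(-3 \right)} \right)} = 21^{2} = 441$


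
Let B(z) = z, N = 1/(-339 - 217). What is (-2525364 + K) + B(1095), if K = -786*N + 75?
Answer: -701725539/278 ≈ -2.5242e+6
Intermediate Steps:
N = -1/556 (N = 1/(-556) = -1/556 ≈ -0.0017986)
K = 21243/278 (K = -786*(-1/556) + 75 = 393/278 + 75 = 21243/278 ≈ 76.414)
(-2525364 + K) + B(1095) = (-2525364 + 21243/278) + 1095 = -702029949/278 + 1095 = -701725539/278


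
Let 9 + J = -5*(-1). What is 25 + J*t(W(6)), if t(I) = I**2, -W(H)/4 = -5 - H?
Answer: -7719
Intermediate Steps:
J = -4 (J = -9 - 5*(-1) = -9 + 5 = -4)
W(H) = 20 + 4*H (W(H) = -4*(-5 - H) = 20 + 4*H)
25 + J*t(W(6)) = 25 - 4*(20 + 4*6)**2 = 25 - 4*(20 + 24)**2 = 25 - 4*44**2 = 25 - 4*1936 = 25 - 7744 = -7719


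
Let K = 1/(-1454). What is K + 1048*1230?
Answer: 1874264159/1454 ≈ 1.2890e+6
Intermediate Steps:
K = -1/1454 ≈ -0.00068776
K + 1048*1230 = -1/1454 + 1048*1230 = -1/1454 + 1289040 = 1874264159/1454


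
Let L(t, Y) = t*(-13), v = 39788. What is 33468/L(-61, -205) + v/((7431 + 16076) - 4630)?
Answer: 663327320/14969461 ≈ 44.312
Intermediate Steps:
L(t, Y) = -13*t
33468/L(-61, -205) + v/((7431 + 16076) - 4630) = 33468/((-13*(-61))) + 39788/((7431 + 16076) - 4630) = 33468/793 + 39788/(23507 - 4630) = 33468*(1/793) + 39788/18877 = 33468/793 + 39788*(1/18877) = 33468/793 + 39788/18877 = 663327320/14969461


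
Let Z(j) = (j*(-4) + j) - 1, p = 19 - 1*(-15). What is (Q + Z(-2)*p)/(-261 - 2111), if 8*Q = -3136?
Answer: 111/1186 ≈ 0.093592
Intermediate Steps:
Q = -392 (Q = (1/8)*(-3136) = -392)
p = 34 (p = 19 + 15 = 34)
Z(j) = -1 - 3*j (Z(j) = (-4*j + j) - 1 = -3*j - 1 = -1 - 3*j)
(Q + Z(-2)*p)/(-261 - 2111) = (-392 + (-1 - 3*(-2))*34)/(-261 - 2111) = (-392 + (-1 + 6)*34)/(-2372) = (-392 + 5*34)*(-1/2372) = (-392 + 170)*(-1/2372) = -222*(-1/2372) = 111/1186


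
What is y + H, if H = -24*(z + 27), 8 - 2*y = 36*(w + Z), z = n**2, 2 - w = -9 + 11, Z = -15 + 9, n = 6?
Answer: -1400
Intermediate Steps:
Z = -6
w = 0 (w = 2 - (-9 + 11) = 2 - 1*2 = 2 - 2 = 0)
z = 36 (z = 6**2 = 36)
y = 112 (y = 4 - 18*(0 - 6) = 4 - 18*(-6) = 4 - 1/2*(-216) = 4 + 108 = 112)
H = -1512 (H = -24*(36 + 27) = -24*63 = -1512)
y + H = 112 - 1512 = -1400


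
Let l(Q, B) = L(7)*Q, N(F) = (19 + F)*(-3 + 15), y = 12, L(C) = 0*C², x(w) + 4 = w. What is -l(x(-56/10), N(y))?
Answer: 0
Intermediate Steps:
x(w) = -4 + w
L(C) = 0
N(F) = 228 + 12*F (N(F) = (19 + F)*12 = 228 + 12*F)
l(Q, B) = 0 (l(Q, B) = 0*Q = 0)
-l(x(-56/10), N(y)) = -1*0 = 0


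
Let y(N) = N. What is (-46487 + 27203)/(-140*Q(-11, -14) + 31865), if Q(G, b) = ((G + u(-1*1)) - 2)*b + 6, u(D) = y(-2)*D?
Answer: -6428/3155 ≈ -2.0374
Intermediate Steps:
u(D) = -2*D
Q(G, b) = 6 + G*b (Q(G, b) = ((G - (-2)) - 2)*b + 6 = ((G - 2*(-1)) - 2)*b + 6 = ((G + 2) - 2)*b + 6 = ((2 + G) - 2)*b + 6 = G*b + 6 = 6 + G*b)
(-46487 + 27203)/(-140*Q(-11, -14) + 31865) = (-46487 + 27203)/(-140*(6 - 11*(-14)) + 31865) = -19284/(-140*(6 + 154) + 31865) = -19284/(-140*160 + 31865) = -19284/(-22400 + 31865) = -19284/9465 = -19284*1/9465 = -6428/3155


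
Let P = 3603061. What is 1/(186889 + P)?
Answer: 1/3789950 ≈ 2.6386e-7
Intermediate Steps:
1/(186889 + P) = 1/(186889 + 3603061) = 1/3789950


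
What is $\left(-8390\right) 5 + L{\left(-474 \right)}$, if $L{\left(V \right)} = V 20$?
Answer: $-51430$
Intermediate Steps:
$L{\left(V \right)} = 20 V$
$\left(-8390\right) 5 + L{\left(-474 \right)} = \left(-8390\right) 5 + 20 \left(-474\right) = -41950 - 9480 = -51430$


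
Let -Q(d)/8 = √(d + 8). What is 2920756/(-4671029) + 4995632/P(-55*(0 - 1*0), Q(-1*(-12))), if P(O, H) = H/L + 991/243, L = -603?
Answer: 208471621317528797372/170150086721861 - 35136238143744*√5/4407628489 ≈ 1.2074e+6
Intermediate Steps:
Q(d) = -8*√(8 + d) (Q(d) = -8*√(d + 8) = -8*√(8 + d))
P(O, H) = 991/243 - H/603 (P(O, H) = H/(-603) + 991/243 = H*(-1/603) + 991*(1/243) = -H/603 + 991/243 = 991/243 - H/603)
2920756/(-4671029) + 4995632/P(-55*(0 - 1*0), Q(-1*(-12))) = 2920756/(-4671029) + 4995632/(991/243 - (-8)*√(8 - 1*(-12))/603) = 2920756*(-1/4671029) + 4995632/(991/243 - (-8)*√(8 + 12)/603) = -2920756/4671029 + 4995632/(991/243 - (-8)*√20/603) = -2920756/4671029 + 4995632/(991/243 - (-8)*2*√5/603) = -2920756/4671029 + 4995632/(991/243 - (-16)*√5/603) = -2920756/4671029 + 4995632/(991/243 + 16*√5/603)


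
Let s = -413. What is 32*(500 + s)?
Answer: 2784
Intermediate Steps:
32*(500 + s) = 32*(500 - 413) = 32*87 = 2784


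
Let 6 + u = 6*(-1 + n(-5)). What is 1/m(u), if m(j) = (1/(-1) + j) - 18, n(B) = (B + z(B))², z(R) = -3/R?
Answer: 25/2129 ≈ 0.011743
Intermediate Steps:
n(B) = (B - 3/B)²
u = 2604/25 (u = -6 + 6*(-1 + (-3 + (-5)²)²/(-5)²) = -6 + 6*(-1 + (-3 + 25)²/25) = -6 + 6*(-1 + (1/25)*22²) = -6 + 6*(-1 + (1/25)*484) = -6 + 6*(-1 + 484/25) = -6 + 6*(459/25) = -6 + 2754/25 = 2604/25 ≈ 104.16)
m(j) = -19 + j (m(j) = (-1 + j) - 18 = -19 + j)
1/m(u) = 1/(-19 + 2604/25) = 1/(2129/25) = 25/2129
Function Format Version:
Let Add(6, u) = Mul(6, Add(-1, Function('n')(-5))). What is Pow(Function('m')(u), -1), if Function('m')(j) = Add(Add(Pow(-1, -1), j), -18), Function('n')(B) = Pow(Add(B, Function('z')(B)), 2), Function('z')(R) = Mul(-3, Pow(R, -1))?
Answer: Rational(25, 2129) ≈ 0.011743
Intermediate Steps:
Function('n')(B) = Pow(Add(B, Mul(-3, Pow(B, -1))), 2)
u = Rational(2604, 25) (u = Add(-6, Mul(6, Add(-1, Mul(Pow(-5, -2), Pow(Add(-3, Pow(-5, 2)), 2))))) = Add(-6, Mul(6, Add(-1, Mul(Rational(1, 25), Pow(Add(-3, 25), 2))))) = Add(-6, Mul(6, Add(-1, Mul(Rational(1, 25), Pow(22, 2))))) = Add(-6, Mul(6, Add(-1, Mul(Rational(1, 25), 484)))) = Add(-6, Mul(6, Add(-1, Rational(484, 25)))) = Add(-6, Mul(6, Rational(459, 25))) = Add(-6, Rational(2754, 25)) = Rational(2604, 25) ≈ 104.16)
Function('m')(j) = Add(-19, j) (Function('m')(j) = Add(Add(-1, j), -18) = Add(-19, j))
Pow(Function('m')(u), -1) = Pow(Add(-19, Rational(2604, 25)), -1) = Pow(Rational(2129, 25), -1) = Rational(25, 2129)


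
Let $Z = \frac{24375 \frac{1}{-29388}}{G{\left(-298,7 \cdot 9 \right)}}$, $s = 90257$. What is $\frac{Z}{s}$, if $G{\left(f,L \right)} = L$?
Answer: $- \frac{8125}{55701927036} \approx -1.4587 \cdot 10^{-7}$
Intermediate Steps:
$Z = - \frac{8125}{617148}$ ($Z = \frac{24375 \frac{1}{-29388}}{7 \cdot 9} = \frac{24375 \left(- \frac{1}{29388}\right)}{63} = \left(- \frac{8125}{9796}\right) \frac{1}{63} = - \frac{8125}{617148} \approx -0.013165$)
$\frac{Z}{s} = - \frac{8125}{617148 \cdot 90257} = \left(- \frac{8125}{617148}\right) \frac{1}{90257} = - \frac{8125}{55701927036}$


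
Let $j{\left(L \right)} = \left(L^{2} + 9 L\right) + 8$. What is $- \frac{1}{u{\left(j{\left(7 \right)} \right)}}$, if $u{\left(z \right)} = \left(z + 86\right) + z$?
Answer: $- \frac{1}{326} \approx -0.0030675$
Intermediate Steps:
$j{\left(L \right)} = 8 + L^{2} + 9 L$
$u{\left(z \right)} = 86 + 2 z$ ($u{\left(z \right)} = \left(86 + z\right) + z = 86 + 2 z$)
$- \frac{1}{u{\left(j{\left(7 \right)} \right)}} = - \frac{1}{86 + 2 \left(8 + 7^{2} + 9 \cdot 7\right)} = - \frac{1}{86 + 2 \left(8 + 49 + 63\right)} = - \frac{1}{86 + 2 \cdot 120} = - \frac{1}{86 + 240} = - \frac{1}{326}$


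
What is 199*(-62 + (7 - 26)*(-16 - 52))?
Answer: 244770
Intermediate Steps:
199*(-62 + (7 - 26)*(-16 - 52)) = 199*(-62 - 19*(-68)) = 199*(-62 + 1292) = 199*1230 = 244770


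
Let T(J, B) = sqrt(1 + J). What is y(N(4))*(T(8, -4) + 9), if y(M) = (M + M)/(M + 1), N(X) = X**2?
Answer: 384/17 ≈ 22.588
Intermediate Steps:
y(M) = 2*M/(1 + M) (y(M) = (2*M)/(1 + M) = 2*M/(1 + M))
y(N(4))*(T(8, -4) + 9) = (2*4**2/(1 + 4**2))*(sqrt(1 + 8) + 9) = (2*16/(1 + 16))*(sqrt(9) + 9) = (2*16/17)*(3 + 9) = (2*16*(1/17))*12 = (32/17)*12 = 384/17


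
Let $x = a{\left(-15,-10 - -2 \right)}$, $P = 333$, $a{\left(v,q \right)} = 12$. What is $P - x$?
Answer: $321$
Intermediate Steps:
$x = 12$
$P - x = 333 - 12 = 321$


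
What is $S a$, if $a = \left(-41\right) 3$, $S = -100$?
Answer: $12300$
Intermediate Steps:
$a = -123$
$S a = \left(-100\right) \left(-123\right) = 12300$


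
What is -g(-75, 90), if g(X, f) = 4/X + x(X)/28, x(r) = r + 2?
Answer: 5587/2100 ≈ 2.6605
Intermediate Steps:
x(r) = 2 + r
g(X, f) = 1/14 + 4/X + X/28 (g(X, f) = 4/X + (2 + X)/28 = 4/X + (2 + X)*(1/28) = 4/X + (1/14 + X/28) = 1/14 + 4/X + X/28)
-g(-75, 90) = -(112 - 75*(2 - 75))/(28*(-75)) = -(-1)*(112 - 75*(-73))/(28*75) = -(-1)*(112 + 5475)/(28*75) = -(-1)*5587/(28*75) = -1*(-5587/2100) = 5587/2100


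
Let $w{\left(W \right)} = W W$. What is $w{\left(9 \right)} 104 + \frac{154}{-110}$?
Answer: $\frac{42113}{5} \approx 8422.6$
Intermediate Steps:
$w{\left(W \right)} = W^{2}$
$w{\left(9 \right)} 104 + \frac{154}{-110} = 9^{2} \cdot 104 + \frac{154}{-110} = 81 \cdot 104 + 154 \left(- \frac{1}{110}\right) = 8424 - \frac{7}{5} = \frac{42113}{5}$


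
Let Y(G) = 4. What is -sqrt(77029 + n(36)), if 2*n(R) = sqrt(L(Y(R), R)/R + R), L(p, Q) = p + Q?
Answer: -sqrt(2773044 + 6*sqrt(334))/6 ≈ -277.55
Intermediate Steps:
L(p, Q) = Q + p
n(R) = sqrt(R + (4 + R)/R)/2 (n(R) = sqrt((R + 4)/R + R)/2 = sqrt((4 + R)/R + R)/2 = sqrt(R + (4 + R)/R)/2)
-sqrt(77029 + n(36)) = -sqrt(77029 + sqrt(1 + 36 + 4/36)/2) = -sqrt(77029 + sqrt(1 + 36 + 4*(1/36))/2) = -sqrt(77029 + sqrt(1 + 36 + 1/9)/2) = -sqrt(77029 + sqrt(334/9)/2) = -sqrt(77029 + (sqrt(334)/3)/2) = -sqrt(77029 + sqrt(334)/6)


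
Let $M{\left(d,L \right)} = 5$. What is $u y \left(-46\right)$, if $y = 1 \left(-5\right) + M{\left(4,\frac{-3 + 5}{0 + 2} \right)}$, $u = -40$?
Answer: $0$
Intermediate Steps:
$y = 0$ ($y = 1 \left(-5\right) + 5 = -5 + 5 = 0$)
$u y \left(-46\right) = \left(-40\right) 0 \left(-46\right) = 0 \left(-46\right) = 0$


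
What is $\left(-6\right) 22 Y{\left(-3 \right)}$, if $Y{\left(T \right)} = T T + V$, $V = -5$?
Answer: $-528$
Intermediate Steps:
$Y{\left(T \right)} = -5 + T^{2}$ ($Y{\left(T \right)} = T T - 5 = T^{2} - 5 = -5 + T^{2}$)
$\left(-6\right) 22 Y{\left(-3 \right)} = \left(-6\right) 22 \left(-5 + \left(-3\right)^{2}\right) = - 132 \left(-5 + 9\right) = \left(-132\right) 4 = -528$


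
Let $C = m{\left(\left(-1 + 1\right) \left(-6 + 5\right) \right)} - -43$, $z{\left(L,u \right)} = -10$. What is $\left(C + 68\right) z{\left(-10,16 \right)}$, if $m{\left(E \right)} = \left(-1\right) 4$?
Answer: $-1070$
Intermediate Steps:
$m{\left(E \right)} = -4$
$C = 39$ ($C = -4 - -43 = -4 + 43 = 39$)
$\left(C + 68\right) z{\left(-10,16 \right)} = \left(39 + 68\right) \left(-10\right) = 107 \left(-10\right) = -1070$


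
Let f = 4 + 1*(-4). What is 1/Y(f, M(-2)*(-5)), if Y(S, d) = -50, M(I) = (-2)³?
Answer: -1/50 ≈ -0.020000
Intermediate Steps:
M(I) = -8
f = 0 (f = 4 - 4 = 0)
1/Y(f, M(-2)*(-5)) = 1/(-50) = -1/50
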